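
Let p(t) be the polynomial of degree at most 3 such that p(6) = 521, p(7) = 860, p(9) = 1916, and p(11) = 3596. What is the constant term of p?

-1

Write p(t) = at^3 + bt^2 + ct + d. Substituting each data point gives a linear system:
  216a + 36b + 6c + d = 521
  343a + 49b + 7c + d = 860
  729a + 81b + 9c + d = 1916
  1331a + 121b + 11c + d = 3596
Solving the system yields a = 3, b = -3, c = -3, d = -1.
So p(t) = 3t^3 - 3t^2 - 3t - 1.
The constant term is -1.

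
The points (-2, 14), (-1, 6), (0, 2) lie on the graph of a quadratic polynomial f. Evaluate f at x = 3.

14

Using the Lagrange interpolation formula with nodes -2, -1, 0:
  L_0(x) = (x + 1)x / 2
  L_1(x) = (x + 2)x / -1
  L_2(x) = (x + 2)(x + 1) / 2
Then f(x) = 14·L_0(x) + 6·L_1(x) + 2·L_2(x).
Expanding and collecting terms gives f(x) = 2x^2 - 2x + 2.
Evaluating at x = 3: f(3) = 14.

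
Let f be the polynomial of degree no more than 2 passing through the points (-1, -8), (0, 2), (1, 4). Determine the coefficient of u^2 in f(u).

Write f(u) = au^2 + bu + c. Substituting each data point gives a linear system:
  a - b + c = -8
  c = 2
  a + b + c = 4
Solving the system yields a = -4, b = 6, c = 2.
So f(u) = -4u^2 + 6u + 2.
The leading coefficient is -4.

-4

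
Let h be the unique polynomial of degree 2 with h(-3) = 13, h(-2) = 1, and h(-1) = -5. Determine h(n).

Write h(n) = an^2 + bn + c. Substituting each data point gives a linear system:
  9a - 3b + c = 13
  4a - 2b + c = 1
  a - b + c = -5
Solving the system yields a = 3, b = 3, c = -5.
So h(n) = 3n² + 3n - 5.
Check: h(-1) = -5. ✓

h(n) = 3n^2 + 3n - 5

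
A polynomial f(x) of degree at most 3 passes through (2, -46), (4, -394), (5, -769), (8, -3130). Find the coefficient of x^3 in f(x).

-6

Write f(x) = ax^3 + bx^2 + cx + d. Substituting each data point gives a linear system:
  8a + 4b + 2c + d = -46
  64a + 16b + 4c + d = -394
  125a + 25b + 5c + d = -769
  512a + 64b + 8c + d = -3130
Solving the system yields a = -6, b = -1, c = 0, d = 6.
So f(x) = -6x³ - x² + 6.
The leading coefficient is -6.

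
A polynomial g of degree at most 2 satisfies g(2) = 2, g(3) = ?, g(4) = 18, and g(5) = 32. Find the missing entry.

8

The 3 known points determine the degree-2 polynomial uniquely.
Write g(n) = an^2 + bn + c. Substituting each data point gives a linear system:
  4a + 2b + c = 2
  16a + 4b + c = 18
  25a + 5b + c = 32
Solving the system yields a = 2, b = -4, c = 2.
So g(n) = 2n² - 4n + 2.
Then g(3) = 8.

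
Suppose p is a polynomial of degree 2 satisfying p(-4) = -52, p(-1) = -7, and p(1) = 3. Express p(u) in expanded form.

p(u) = -2u^2 + 5u

Write p(u) = au^2 + bu + c. Substituting each data point gives a linear system:
  16a - 4b + c = -52
  a - b + c = -7
  a + b + c = 3
Solving the system yields a = -2, b = 5, c = 0.
So p(u) = -2u^2 + 5u.
Check: p(-1) = -7. ✓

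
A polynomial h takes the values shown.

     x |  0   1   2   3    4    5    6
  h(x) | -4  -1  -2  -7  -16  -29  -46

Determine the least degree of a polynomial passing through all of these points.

2

Forward differences of the values at x = 0, 1, 2, 3, 4, 5, 6:
  h  : -4  -1  -2  -7  -16  -29  -46
  Δ  : 3  -1  -5  -9  -13  -17
  Δ^2: -4  -4  -4  -4  -4
  Δ^3: 0  0  0  0
  Δ^4: 0  0  0
  Δ^5: 0  0
  Δ^6: 0
The second differences are constant (-4) and nonzero, while all higher differences vanish, so the minimal degree is 2.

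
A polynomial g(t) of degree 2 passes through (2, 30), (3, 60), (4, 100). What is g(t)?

g(t) = 5t^2 + 5t

Using the Lagrange interpolation formula with nodes 2, 3, 4:
  L_0(t) = (t - 3)(t - 4) / 2
  L_1(t) = (t - 2)(t - 4) / -1
  L_2(t) = (t - 2)(t - 3) / 2
Then g(t) = 30·L_0(t) + 60·L_1(t) + 100·L_2(t).
Expanding and collecting terms gives g(t) = 5t^2 + 5t.
Check: g(2) = 30. ✓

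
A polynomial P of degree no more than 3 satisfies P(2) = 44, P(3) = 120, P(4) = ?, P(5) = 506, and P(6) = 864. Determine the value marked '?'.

266

The 4 known points determine the degree-3 polynomial uniquely.
Write P(s) = as^3 + bs^2 + cs + d. Substituting each data point gives a linear system:
  8a + 4b + 2c + d = 44
  27a + 9b + 3c + d = 120
  125a + 25b + 5c + d = 506
  216a + 36b + 6c + d = 864
Solving the system yields a = 4, b = -1, c = 5, d = 6.
So P(s) = 4s^3 - s^2 + 5s + 6.
Then P(4) = 266.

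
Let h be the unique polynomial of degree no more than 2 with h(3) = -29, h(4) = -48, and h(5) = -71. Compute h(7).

Using the Lagrange interpolation formula with nodes 3, 4, 5:
  L_0(t) = (t - 4)(t - 5) / 2
  L_1(t) = (t - 3)(t - 5) / -1
  L_2(t) = (t - 3)(t - 4) / 2
Then h(t) = -29·L_0(t) - 48·L_1(t) - 71·L_2(t).
Expanding and collecting terms gives h(t) = -2t^2 - 5t + 4.
Evaluating at t = 7: h(7) = -129.

-129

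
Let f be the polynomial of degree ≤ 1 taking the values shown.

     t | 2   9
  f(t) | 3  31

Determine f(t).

Write f(t) = at + b. Substituting each data point gives a linear system:
  2a + b = 3
  9a + b = 31
Solving the system yields a = 4, b = -5.
So f(t) = 4t - 5.
Check: f(9) = 31. ✓

f(t) = 4t - 5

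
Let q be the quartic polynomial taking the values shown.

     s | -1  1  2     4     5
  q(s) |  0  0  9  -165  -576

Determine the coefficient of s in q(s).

Write q(s) = as^4 + bs^3 + cs^2 + ds + e. Substituting each data point gives a linear system:
  a - b + c - d + e = 0
  a + b + c + d + e = 0
  16a + 8b + 4c + 2d + e = 9
  256a + 64b + 16c + 4d + e = -165
  625a + 125b + 25c + 5d + e = -576
Solving the system yields a = -2, b = 5, c = 3, d = -5, e = -1.
So q(s) = -2s^4 + 5s^3 + 3s^2 - 5s - 1.
The coefficient of s is -5.

-5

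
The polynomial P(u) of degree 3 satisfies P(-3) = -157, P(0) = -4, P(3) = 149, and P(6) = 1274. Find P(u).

Using the Lagrange interpolation formula with nodes -3, 0, 3, 6:
  L_0(u) = u(u - 3)(u - 6) / -162
  L_1(u) = (u + 3)(u - 3)(u - 6) / 54
  L_2(u) = (u + 3)u(u - 6) / -54
  L_3(u) = (u + 3)u(u - 3) / 162
Then P(u) = -157·L_0(u) - 4·L_1(u) + 149·L_2(u) + 1274·L_3(u).
Expanding and collecting terms gives P(u) = 6u^3 - 3u - 4.
Check: P(6) = 1274. ✓

P(u) = 6u^3 - 3u - 4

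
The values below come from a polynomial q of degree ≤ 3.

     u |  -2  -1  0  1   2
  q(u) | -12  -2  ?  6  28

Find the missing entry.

0

The 4 known points determine the degree-3 polynomial uniquely.
Write q(u) = au^3 + bu^2 + cu + d. Substituting each data point gives a linear system:
  -8a + 4b - 2c + d = -12
  -a + b - c + d = -2
  a + b + c + d = 6
  8a + 4b + 2c + d = 28
Solving the system yields a = 2, b = 2, c = 2, d = 0.
So q(u) = 2u^3 + 2u^2 + 2u.
Then q(0) = 0.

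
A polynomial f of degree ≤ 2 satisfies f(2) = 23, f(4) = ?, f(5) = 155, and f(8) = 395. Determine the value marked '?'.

99

The 3 known points determine the degree-2 polynomial uniquely.
Write f(s) = as^2 + bs + c. Substituting each data point gives a linear system:
  4a + 2b + c = 23
  25a + 5b + c = 155
  64a + 8b + c = 395
Solving the system yields a = 6, b = 2, c = -5.
So f(s) = 6s² + 2s - 5.
Then f(4) = 99.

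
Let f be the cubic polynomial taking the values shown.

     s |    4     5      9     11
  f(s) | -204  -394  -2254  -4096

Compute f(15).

Write f(s) = as^3 + bs^2 + cs + d. Substituting each data point gives a linear system:
  64a + 16b + 4c + d = -204
  125a + 25b + 5c + d = -394
  729a + 81b + 9c + d = -2254
  1331a + 121b + 11c + d = -4096
Solving the system yields a = -3, b = -1, c = 2, d = -4.
So f(s) = -3s^3 - s^2 + 2s - 4.
Then f(15) = -10324.

-10324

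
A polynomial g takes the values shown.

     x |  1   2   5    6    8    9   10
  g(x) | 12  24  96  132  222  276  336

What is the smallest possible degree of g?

Divided differences on the nodes 1, 2, 5, 6, 8, 9, 10:
  order 0: 12  24  96  132  222  276  336
  order 1: 12  24  36  45  54  60
  order 2: 3  3  3  3  3
  order 3: 0  0  0  0
  order 4: 0  0  0
  order 5: 0  0
  order 6: 0
The order-2 divided differences are all 3 (nonzero) and every higher order vanishes, so the data lies on a polynomial of degree exactly 2.

2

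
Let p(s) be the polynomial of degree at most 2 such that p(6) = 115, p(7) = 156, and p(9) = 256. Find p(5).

80

Write p(s) = as^2 + bs + c. Substituting each data point gives a linear system:
  36a + 6b + c = 115
  49a + 7b + c = 156
  81a + 9b + c = 256
Solving the system yields a = 3, b = 2, c = -5.
So p(s) = 3s^2 + 2s - 5.
Then p(5) = 80.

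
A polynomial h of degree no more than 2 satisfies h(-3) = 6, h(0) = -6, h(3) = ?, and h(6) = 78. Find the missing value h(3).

18

The 3 known points determine the degree-2 polynomial uniquely.
Write h(n) = an^2 + bn + c. Substituting each data point gives a linear system:
  9a - 3b + c = 6
  c = -6
  36a + 6b + c = 78
Solving the system yields a = 2, b = 2, c = -6.
So h(n) = 2n^2 + 2n - 6.
Then h(3) = 18.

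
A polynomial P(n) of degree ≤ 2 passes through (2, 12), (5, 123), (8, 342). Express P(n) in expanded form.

P(n) = 6n^2 - 5n - 2

Using the Lagrange interpolation formula with nodes 2, 5, 8:
  L_0(n) = (n - 5)(n - 8) / 18
  L_1(n) = (n - 2)(n - 8) / -9
  L_2(n) = (n - 2)(n - 5) / 18
Then P(n) = 12·L_0(n) + 123·L_1(n) + 342·L_2(n).
Expanding and collecting terms gives P(n) = 6n² - 5n - 2.
Check: P(5) = 123. ✓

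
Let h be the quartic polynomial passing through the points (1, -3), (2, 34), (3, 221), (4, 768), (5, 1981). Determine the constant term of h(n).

Write h(n) = an^4 + bn^3 + cn^2 + dn + e. Substituting each data point gives a linear system:
  a + b + c + d + e = -3
  16a + 8b + 4c + 2d + e = 34
  81a + 27b + 9c + 3d + e = 221
  256a + 64b + 16c + 4d + e = 768
  625a + 125b + 25c + 5d + e = 1981
Solving the system yields a = 4, b = -5, c = 5, d = -3, e = -4.
So h(n) = 4n^4 - 5n^3 + 5n^2 - 3n - 4.
The constant term is -4.

-4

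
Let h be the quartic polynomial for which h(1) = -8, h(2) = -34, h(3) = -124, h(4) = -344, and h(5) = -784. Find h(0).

Forward differences of the values at x = 1, 2, 3, 4, 5:
  h  : -8  -34  -124  -344  -784
  Δ  : -26  -90  -220  -440
  Δ^2: -64  -130  -220
  Δ^3: -66  -90
  Δ^4: -24
The fourth differences are constant, confirming degree 4.
Interpolating (Newton forward form) and evaluating at x = 0 gives h(0) = -4.

-4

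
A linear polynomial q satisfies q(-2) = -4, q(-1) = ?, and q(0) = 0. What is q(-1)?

-2

The 2 known points determine the degree-1 polynomial uniquely.
Write q(s) = as + b. Substituting each data point gives a linear system:
  -2a + b = -4
  b = 0
Solving the system yields a = 2, b = 0.
So q(s) = 2s.
Then q(-1) = -2.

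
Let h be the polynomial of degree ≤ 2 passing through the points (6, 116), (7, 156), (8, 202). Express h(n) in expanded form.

Using the Lagrange interpolation formula with nodes 6, 7, 8:
  L_0(n) = (n - 7)(n - 8) / 2
  L_1(n) = (n - 6)(n - 8) / -1
  L_2(n) = (n - 6)(n - 7) / 2
Then h(n) = 116·L_0(n) + 156·L_1(n) + 202·L_2(n).
Expanding and collecting terms gives h(n) = 3n^2 + n + 2.
Check: h(7) = 156. ✓

h(n) = 3n^2 + n + 2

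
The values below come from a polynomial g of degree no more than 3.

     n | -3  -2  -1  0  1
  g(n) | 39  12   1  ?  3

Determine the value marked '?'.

On equispaced nodes a degree-3 polynomial has vanishing fourth forward difference, so
  g(-3) - 4·g(-2) + 6·g(-1) - 4·g(0) + g(1) = 0.
Substituting the known values and solving for g(0):
  -4·g(0) = 0
  g(0) = 0.

0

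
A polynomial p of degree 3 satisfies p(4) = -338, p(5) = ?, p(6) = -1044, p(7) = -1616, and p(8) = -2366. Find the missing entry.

On equispaced nodes a degree-3 polynomial has vanishing fourth forward difference, so
  p(4) - 4·p(5) + 6·p(6) - 4·p(7) + p(8) = 0.
Substituting the known values and solving for p(5):
  -4·p(5) = 2504
  p(5) = -626.

-626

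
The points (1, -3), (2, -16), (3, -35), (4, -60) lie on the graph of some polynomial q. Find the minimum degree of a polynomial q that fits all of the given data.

2

Forward differences of the values at s = 1, 2, 3, 4:
  q  : -3  -16  -35  -60
  Δ  : -13  -19  -25
  Δ^2: -6  -6
  Δ^3: 0
The second differences are constant (-6) and nonzero, while all higher differences vanish, so the minimal degree is 2.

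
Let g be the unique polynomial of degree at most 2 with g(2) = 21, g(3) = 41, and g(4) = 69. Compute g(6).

149

Forward differences of the values at u = 2, 3, 4:
  g  : 21  41  69
  Δ  : 20  28
  Δ^2: 8
The second differences are constant, confirming degree 2.
Interpolating (Newton forward form) and evaluating at u = 6 gives g(6) = 149.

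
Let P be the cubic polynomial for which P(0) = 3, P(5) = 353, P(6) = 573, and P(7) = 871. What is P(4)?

199

Using the Lagrange interpolation formula with nodes 0, 5, 6, 7:
  L_0(u) = (u - 5)(u - 6)(u - 7) / -210
  L_1(u) = u(u - 6)(u - 7) / 10
  L_2(u) = u(u - 5)(u - 7) / -6
  L_3(u) = u(u - 5)(u - 6) / 14
Then P(u) = 3·L_0(u) + 353·L_1(u) + 573·L_2(u) + 871·L_3(u).
Expanding and collecting terms gives P(u) = 2u³ + 3u² + 5u + 3.
Evaluating at u = 4: P(4) = 199.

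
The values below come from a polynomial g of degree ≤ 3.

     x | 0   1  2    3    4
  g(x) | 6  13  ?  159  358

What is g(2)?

On equispaced nodes a degree-3 polynomial has vanishing fourth forward difference, so
  g(0) - 4·g(1) + 6·g(2) - 4·g(3) + g(4) = 0.
Substituting the known values and solving for g(2):
  6·g(2) = 324
  g(2) = 54.

54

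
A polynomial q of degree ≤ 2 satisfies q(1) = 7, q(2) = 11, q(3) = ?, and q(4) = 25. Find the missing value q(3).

On equispaced nodes a degree-2 polynomial has vanishing third forward difference, so
  - q(1) + 3·q(2) - 3·q(3) + q(4) = 0.
Substituting the known values and solving for q(3):
  -3·q(3) = -51
  q(3) = 17.

17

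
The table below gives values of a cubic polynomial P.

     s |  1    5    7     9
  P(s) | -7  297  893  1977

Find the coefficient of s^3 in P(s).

Write P(s) = as^3 + bs^2 + cs + d. Substituting each data point gives a linear system:
  a + b + c + d = -7
  125a + 25b + 5c + d = 297
  343a + 49b + 7c + d = 893
  729a + 81b + 9c + d = 1977
Solving the system yields a = 3, b = -2, c = -5, d = -3.
So P(s) = 3s³ - 2s² - 5s - 3.
The leading coefficient is 3.

3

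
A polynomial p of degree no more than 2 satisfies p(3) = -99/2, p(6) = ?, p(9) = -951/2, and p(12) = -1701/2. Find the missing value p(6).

The 3 known points determine the degree-2 polynomial uniquely.
Write p(u) = au^2 + bu + c. Substituting each data point gives a linear system:
  9a + 3b + c = -99/2
  81a + 9b + c = -951/2
  144a + 12b + c = -1701/2
Solving the system yields a = -6, b = 1, c = 3/2.
So p(u) = -6u^2 + u + 3/2.
Then p(6) = -417/2.

-417/2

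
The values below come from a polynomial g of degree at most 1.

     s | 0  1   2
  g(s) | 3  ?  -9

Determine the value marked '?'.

On equispaced nodes a degree-1 polynomial has vanishing second forward difference, so
  g(0) - 2·g(1) + g(2) = 0.
Substituting the known values and solving for g(1):
  -2·g(1) = 6
  g(1) = -3.

-3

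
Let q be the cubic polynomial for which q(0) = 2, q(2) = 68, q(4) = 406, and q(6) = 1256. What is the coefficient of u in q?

Write q(u) = au^3 + bu^2 + cu + d. Substituting each data point gives a linear system:
  d = 2
  8a + 4b + 2c + d = 68
  64a + 16b + 4c + d = 406
  216a + 36b + 6c + d = 1256
Solving the system yields a = 5, b = 4, c = 5, d = 2.
So q(u) = 5u^3 + 4u^2 + 5u + 2.
The coefficient of u is 5.

5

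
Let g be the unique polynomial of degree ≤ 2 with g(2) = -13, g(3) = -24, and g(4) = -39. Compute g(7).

-108

Write g(x) = ax^2 + bx + c. Substituting each data point gives a linear system:
  4a + 2b + c = -13
  9a + 3b + c = -24
  16a + 4b + c = -39
Solving the system yields a = -2, b = -1, c = -3.
So g(x) = -2x^2 - x - 3.
Then g(7) = -108.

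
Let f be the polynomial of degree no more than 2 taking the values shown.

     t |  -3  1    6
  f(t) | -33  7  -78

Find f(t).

Write f(t) = at^2 + bt + c. Substituting each data point gives a linear system:
  9a - 3b + c = -33
  a + b + c = 7
  36a + 6b + c = -78
Solving the system yields a = -3, b = 4, c = 6.
So f(t) = -3t^2 + 4t + 6.
Check: f(-3) = -33. ✓

f(t) = -3t^2 + 4t + 6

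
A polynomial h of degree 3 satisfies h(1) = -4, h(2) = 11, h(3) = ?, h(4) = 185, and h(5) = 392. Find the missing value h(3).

On equispaced nodes a degree-3 polynomial has vanishing fourth forward difference, so
  h(1) - 4·h(2) + 6·h(3) - 4·h(4) + h(5) = 0.
Substituting the known values and solving for h(3):
  6·h(3) = 396
  h(3) = 66.

66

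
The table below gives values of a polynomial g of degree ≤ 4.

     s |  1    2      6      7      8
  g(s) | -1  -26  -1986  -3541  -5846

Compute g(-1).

Write g(s) = as^4 + bs^3 + cs^2 + ds + e. Substituting each data point gives a linear system:
  a + b + c + d + e = -1
  16a + 8b + 4c + 2d + e = -26
  1296a + 216b + 36c + 6d + e = -1986
  2401a + 343b + 49c + 7d + e = -3541
  4096a + 512b + 64c + 8d + e = -5846
Solving the system yields a = -1, b = -4, c = 4, d = 6, e = -6.
So g(s) = -s⁴ - 4s³ + 4s² + 6s - 6.
Then g(-1) = -5.

-5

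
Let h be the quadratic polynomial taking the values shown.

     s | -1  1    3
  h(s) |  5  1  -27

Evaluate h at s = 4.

Using the Lagrange interpolation formula with nodes -1, 1, 3:
  L_0(s) = (s - 1)(s - 3) / 8
  L_1(s) = (s + 1)(s - 3) / -4
  L_2(s) = (s + 1)(s - 1) / 8
Then h(s) = 5·L_0(s) + 1·L_1(s) - 27·L_2(s).
Expanding and collecting terms gives h(s) = -3s^2 - 2s + 6.
Evaluating at s = 4: h(4) = -50.

-50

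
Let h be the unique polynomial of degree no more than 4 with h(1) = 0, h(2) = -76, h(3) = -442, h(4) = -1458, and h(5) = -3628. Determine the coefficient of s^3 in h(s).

0

Write h(s) = as^4 + bs^3 + cs^2 + ds + e. Substituting each data point gives a linear system:
  a + b + c + d + e = 0
  16a + 8b + 4c + 2d + e = -76
  81a + 27b + 9c + 3d + e = -442
  256a + 64b + 16c + 4d + e = -1458
  625a + 125b + 25c + 5d + e = -3628
Solving the system yields a = -6, b = 0, c = 5, d = -1, e = 2.
So h(s) = -6s^4 + 5s^2 - s + 2.
The coefficient of s^3 is 0.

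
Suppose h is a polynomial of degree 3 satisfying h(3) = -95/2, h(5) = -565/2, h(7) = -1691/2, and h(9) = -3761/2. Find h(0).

5

Using the Lagrange interpolation formula with nodes 3, 5, 7, 9:
  L_0(u) = (u - 5)(u - 7)(u - 9) / -48
  L_1(u) = (u - 3)(u - 7)(u - 9) / 16
  L_2(u) = (u - 3)(u - 5)(u - 9) / -16
  L_3(u) = (u - 3)(u - 5)(u - 7) / 48
Then h(u) = -95/2·L_0(u) - 565/2·L_1(u) - 1691/2·L_2(u) - 3761/2·L_3(u).
Expanding and collecting terms gives h(u) = -3u^3 + 4u^2 - (5/2)u + 5.
Evaluating at u = 0: h(0) = 5.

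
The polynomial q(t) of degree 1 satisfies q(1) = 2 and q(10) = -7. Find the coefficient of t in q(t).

Write q(t) = at + b. Substituting each data point gives a linear system:
  a + b = 2
  10a + b = -7
Solving the system yields a = -1, b = 3.
So q(t) = -t + 3.
The leading coefficient is -1.

-1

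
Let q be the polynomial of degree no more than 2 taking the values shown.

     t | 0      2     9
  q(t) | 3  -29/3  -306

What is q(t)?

q(t) = -4t^2 + (5/3)t + 3

Write q(t) = at^2 + bt + c. Substituting each data point gives a linear system:
  c = 3
  4a + 2b + c = -29/3
  81a + 9b + c = -306
Solving the system yields a = -4, b = 5/3, c = 3.
So q(t) = -4t^2 + (5/3)t + 3.
Check: q(0) = 3. ✓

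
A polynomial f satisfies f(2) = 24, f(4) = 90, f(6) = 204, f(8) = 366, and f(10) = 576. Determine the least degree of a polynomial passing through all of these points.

2

Forward differences of the values at s = 2, 4, 6, 8, 10:
  f  : 24  90  204  366  576
  Δ  : 66  114  162  210
  Δ^2: 48  48  48
  Δ^3: 0  0
  Δ^4: 0
The second differences are constant (48) and nonzero, while all higher differences vanish, so the minimal degree is 2.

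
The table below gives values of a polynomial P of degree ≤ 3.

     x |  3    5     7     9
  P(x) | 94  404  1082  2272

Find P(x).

Write P(x) = ax^3 + bx^2 + cx + d. Substituting each data point gives a linear system:
  27a + 9b + 3c + d = 94
  125a + 25b + 5c + d = 404
  343a + 49b + 7c + d = 1082
  729a + 81b + 9c + d = 2272
Solving the system yields a = 3, b = 1, c = 0, d = 4.
So P(x) = 3x^3 + x^2 + 4.
Check: P(5) = 404. ✓

P(x) = 3x^3 + x^2 + 4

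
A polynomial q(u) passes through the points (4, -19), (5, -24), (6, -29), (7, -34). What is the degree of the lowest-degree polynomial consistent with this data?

1

Forward differences of the values at u = 4, 5, 6, 7:
  q  : -19  -24  -29  -34
  Δ  : -5  -5  -5
  Δ^2: 0  0
  Δ^3: 0
The first differences are constant (-5) and nonzero, while all higher differences vanish, so the minimal degree is 1.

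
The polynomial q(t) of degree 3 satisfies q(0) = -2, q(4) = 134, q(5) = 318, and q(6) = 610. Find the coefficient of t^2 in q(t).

-6

Write q(t) = at^3 + bt^2 + ct + d. Substituting each data point gives a linear system:
  d = -2
  64a + 16b + 4c + d = 134
  125a + 25b + 5c + d = 318
  216a + 36b + 6c + d = 610
Solving the system yields a = 4, b = -6, c = -6, d = -2.
So q(t) = 4t^3 - 6t^2 - 6t - 2.
The coefficient of t^2 is -6.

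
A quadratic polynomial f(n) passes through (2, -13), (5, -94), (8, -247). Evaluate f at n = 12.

-563

Write f(n) = an^2 + bn + c. Substituting each data point gives a linear system:
  4a + 2b + c = -13
  25a + 5b + c = -94
  64a + 8b + c = -247
Solving the system yields a = -4, b = 1, c = 1.
So f(n) = -4n² + n + 1.
Then f(12) = -563.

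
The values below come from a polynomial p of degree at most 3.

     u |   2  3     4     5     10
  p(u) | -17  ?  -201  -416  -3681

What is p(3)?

-76

The 4 known points determine the degree-3 polynomial uniquely.
Write p(u) = au^3 + bu^2 + cu + d. Substituting each data point gives a linear system:
  8a + 4b + 2c + d = -17
  64a + 16b + 4c + d = -201
  125a + 25b + 5c + d = -416
  1000a + 100b + 10c + d = -3681
Solving the system yields a = -4, b = 3, c = 2, d = -1.
So p(u) = -4u^3 + 3u^2 + 2u - 1.
Then p(3) = -76.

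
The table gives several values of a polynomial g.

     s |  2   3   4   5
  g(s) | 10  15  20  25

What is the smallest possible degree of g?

1

Forward differences of the values at s = 2, 3, 4, 5:
  g  : 10  15  20  25
  Δ  : 5  5  5
  Δ^2: 0  0
  Δ^3: 0
The first differences are constant (5) and nonzero, while all higher differences vanish, so the minimal degree is 1.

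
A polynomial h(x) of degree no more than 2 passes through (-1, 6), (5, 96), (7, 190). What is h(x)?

h(x) = 4x^2 - x + 1

Write h(x) = ax^2 + bx + c. Substituting each data point gives a linear system:
  a - b + c = 6
  25a + 5b + c = 96
  49a + 7b + c = 190
Solving the system yields a = 4, b = -1, c = 1.
So h(x) = 4x² - x + 1.
Check: h(-1) = 6. ✓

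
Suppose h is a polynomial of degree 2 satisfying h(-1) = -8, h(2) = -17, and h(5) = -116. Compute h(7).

-232

Write h(n) = an^2 + bn + c. Substituting each data point gives a linear system:
  a - b + c = -8
  4a + 2b + c = -17
  25a + 5b + c = -116
Solving the system yields a = -5, b = 2, c = -1.
So h(n) = -5n² + 2n - 1.
Then h(7) = -232.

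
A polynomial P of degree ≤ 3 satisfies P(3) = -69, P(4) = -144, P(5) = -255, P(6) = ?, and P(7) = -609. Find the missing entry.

The 4 known points determine the degree-3 polynomial uniquely.
Write P(s) = as^3 + bs^2 + cs + d. Substituting each data point gives a linear system:
  27a + 9b + 3c + d = -69
  64a + 16b + 4c + d = -144
  125a + 25b + 5c + d = -255
  343a + 49b + 7c + d = -609
Solving the system yields a = -1, b = -6, c = 4, d = 0.
So P(s) = -s^3 - 6s^2 + 4s.
Then P(6) = -408.

-408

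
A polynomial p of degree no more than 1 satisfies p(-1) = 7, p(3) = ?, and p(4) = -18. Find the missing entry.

The 2 known points determine the degree-1 polynomial uniquely.
Write p(s) = as + b. Substituting each data point gives a linear system:
  -a + b = 7
  4a + b = -18
Solving the system yields a = -5, b = 2.
So p(s) = -5s + 2.
Then p(3) = -13.

-13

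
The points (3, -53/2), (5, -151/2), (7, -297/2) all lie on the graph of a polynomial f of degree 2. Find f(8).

Using the Lagrange interpolation formula with nodes 3, 5, 7:
  L_0(n) = (n - 5)(n - 7) / 8
  L_1(n) = (n - 3)(n - 7) / -4
  L_2(n) = (n - 3)(n - 5) / 8
Then f(n) = -53/2·L_0(n) - 151/2·L_1(n) - 297/2·L_2(n).
Expanding and collecting terms gives f(n) = -3n^2 - (1/2)n + 2.
Evaluating at n = 8: f(8) = -194.

-194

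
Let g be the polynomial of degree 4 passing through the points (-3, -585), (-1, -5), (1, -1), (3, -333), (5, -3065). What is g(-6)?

-8730

Write g(u) = au^4 + bu^3 + cu^2 + du + e. Substituting each data point gives a linear system:
  81a - 27b + 9c - 3d + e = -585
  a - b + c - d + e = -5
  a + b + c + d + e = -1
  81a + 27b + 9c + 3d + e = -333
  625a + 125b + 25c + 5d + e = -3065
Solving the system yields a = -6, b = 5, c = 3, d = -3, e = 0.
So g(u) = -6u⁴ + 5u³ + 3u² - 3u.
Then g(-6) = -8730.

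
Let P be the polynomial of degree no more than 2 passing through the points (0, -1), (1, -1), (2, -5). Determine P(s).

P(s) = -2s^2 + 2s - 1

Using the Lagrange interpolation formula with nodes 0, 1, 2:
  L_0(s) = (s - 1)(s - 2) / 2
  L_1(s) = s(s - 2) / -1
  L_2(s) = s(s - 1) / 2
Then P(s) = -1·L_0(s) - 1·L_1(s) - 5·L_2(s).
Expanding and collecting terms gives P(s) = -2s^2 + 2s - 1.
Check: P(2) = -5. ✓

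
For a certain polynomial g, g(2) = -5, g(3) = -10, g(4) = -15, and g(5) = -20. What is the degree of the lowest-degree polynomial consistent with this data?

1

Forward differences of the values at s = 2, 3, 4, 5:
  g  : -5  -10  -15  -20
  Δ  : -5  -5  -5
  Δ^2: 0  0
  Δ^3: 0
The first differences are constant (-5) and nonzero, while all higher differences vanish, so the minimal degree is 1.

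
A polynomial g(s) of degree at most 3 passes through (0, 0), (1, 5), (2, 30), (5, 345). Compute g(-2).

Write g(s) = as^3 + bs^2 + cs + d. Substituting each data point gives a linear system:
  d = 0
  a + b + c + d = 5
  8a + 4b + 2c + d = 30
  125a + 25b + 5c + d = 345
Solving the system yields a = 2, b = 4, c = -1, d = 0.
So g(s) = 2s³ + 4s² - s.
Then g(-2) = 2.

2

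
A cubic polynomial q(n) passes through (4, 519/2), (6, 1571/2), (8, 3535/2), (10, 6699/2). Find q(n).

Write q(n) = an^3 + bn^2 + cn + d. Substituting each data point gives a linear system:
  64a + 16b + 4c + d = 519/2
  216a + 36b + 6c + d = 1571/2
  512a + 64b + 8c + d = 3535/2
  1000a + 100b + 10c + d = 6699/2
Solving the system yields a = 3, b = 3, c = 5, d = -1/2.
So q(n) = 3n^3 + 3n^2 + 5n - 1/2.
Check: q(10) = 6699/2. ✓

q(n) = 3n^3 + 3n^2 + 5n - 1/2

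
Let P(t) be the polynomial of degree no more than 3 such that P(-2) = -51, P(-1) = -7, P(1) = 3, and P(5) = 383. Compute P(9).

2523

Using the Lagrange interpolation formula with nodes -2, -1, 1, 5:
  L_0(t) = (t + 1)(t - 1)(t - 5) / -21
  L_1(t) = (t + 2)(t - 1)(t - 5) / 12
  L_2(t) = (t + 2)(t + 1)(t - 5) / -24
  L_3(t) = (t + 2)(t + 1)(t - 1) / 168
Then P(t) = -51·L_0(t) - 7·L_1(t) + 3·L_2(t) + 383·L_3(t).
Expanding and collecting terms gives P(t) = 4t³ - 5t² + t + 3.
Evaluating at t = 9: P(9) = 2523.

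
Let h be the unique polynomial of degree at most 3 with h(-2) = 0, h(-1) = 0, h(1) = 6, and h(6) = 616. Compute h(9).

Write h(u) = au^3 + bu^2 + cu + d. Substituting each data point gives a linear system:
  -8a + 4b - 2c + d = 0
  -a + b - c + d = 0
  a + b + c + d = 6
  216a + 36b + 6c + d = 616
Solving the system yields a = 2, b = 5, c = 1, d = -2.
So h(u) = 2u^3 + 5u^2 + u - 2.
Then h(9) = 1870.

1870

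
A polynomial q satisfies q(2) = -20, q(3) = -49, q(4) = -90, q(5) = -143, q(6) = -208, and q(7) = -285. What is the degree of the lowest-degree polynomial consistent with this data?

Forward differences of the values at x = 2, 3, 4, 5, 6, 7:
  q  : -20  -49  -90  -143  -208  -285
  Δ  : -29  -41  -53  -65  -77
  Δ^2: -12  -12  -12  -12
  Δ^3: 0  0  0
  Δ^4: 0  0
  Δ^5: 0
The second differences are constant (-12) and nonzero, while all higher differences vanish, so the minimal degree is 2.

2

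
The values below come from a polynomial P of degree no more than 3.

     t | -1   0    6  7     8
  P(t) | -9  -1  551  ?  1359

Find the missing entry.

The 4 known points determine the degree-3 polynomial uniquely.
Write P(t) = at^3 + bt^2 + ct + d. Substituting each data point gives a linear system:
  -a + b - c + d = -9
  d = -1
  216a + 36b + 6c + d = 551
  512a + 64b + 8c + d = 1359
Solving the system yields a = 3, b = -3, c = 2, d = -1.
So P(t) = 3t³ - 3t² + 2t - 1.
Then P(7) = 895.

895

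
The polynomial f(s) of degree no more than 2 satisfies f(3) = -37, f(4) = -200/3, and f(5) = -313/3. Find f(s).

f(s) = -4s^2 - (5/3)s + 4

Write f(s) = as^2 + bs + c. Substituting each data point gives a linear system:
  9a + 3b + c = -37
  16a + 4b + c = -200/3
  25a + 5b + c = -313/3
Solving the system yields a = -4, b = -5/3, c = 4.
So f(s) = -4s² - (5/3)s + 4.
Check: f(4) = -200/3. ✓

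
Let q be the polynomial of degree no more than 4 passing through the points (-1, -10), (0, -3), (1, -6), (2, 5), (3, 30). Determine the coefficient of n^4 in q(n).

Write q(n) = an^4 + bn^3 + cn^2 + dn + e. Substituting each data point gives a linear system:
  a - b + c - d + e = -10
  e = -3
  a + b + c + d + e = -6
  16a + 8b + 4c + 2d + e = 5
  81a + 27b + 9c + 3d + e = 30
Solving the system yields a = -1, b = 6, c = -4, d = -4, e = -3.
So q(n) = -n^4 + 6n^3 - 4n^2 - 4n - 3.
The leading coefficient is -1.

-1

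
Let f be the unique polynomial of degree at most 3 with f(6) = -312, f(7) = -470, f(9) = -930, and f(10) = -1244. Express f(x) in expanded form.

f(x) = -x^3 - 2x^2 - 5x + 6

Write f(x) = ax^3 + bx^2 + cx + d. Substituting each data point gives a linear system:
  216a + 36b + 6c + d = -312
  343a + 49b + 7c + d = -470
  729a + 81b + 9c + d = -930
  1000a + 100b + 10c + d = -1244
Solving the system yields a = -1, b = -2, c = -5, d = 6.
So f(x) = -x³ - 2x² - 5x + 6.
Check: f(10) = -1244. ✓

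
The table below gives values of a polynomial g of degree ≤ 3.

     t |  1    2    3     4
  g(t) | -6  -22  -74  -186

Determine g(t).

Write g(t) = at^3 + bt^2 + ct + d. Substituting each data point gives a linear system:
  a + b + c + d = -6
  8a + 4b + 2c + d = -22
  27a + 9b + 3c + d = -74
  64a + 16b + 4c + d = -186
Solving the system yields a = -4, b = 6, c = -6, d = -2.
So g(t) = -4t³ + 6t² - 6t - 2.
Check: g(4) = -186. ✓

g(t) = -4t^3 + 6t^2 - 6t - 2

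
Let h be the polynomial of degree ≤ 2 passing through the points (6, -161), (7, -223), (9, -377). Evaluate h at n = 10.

-469

Write h(n) = an^2 + bn + c. Substituting each data point gives a linear system:
  36a + 6b + c = -161
  49a + 7b + c = -223
  81a + 9b + c = -377
Solving the system yields a = -5, b = 3, c = 1.
So h(n) = -5n² + 3n + 1.
Then h(10) = -469.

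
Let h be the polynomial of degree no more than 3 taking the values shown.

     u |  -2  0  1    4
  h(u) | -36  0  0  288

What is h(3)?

114

Using the Lagrange interpolation formula with nodes -2, 0, 1, 4:
  L_0(u) = u(u - 1)(u - 4) / -36
  L_1(u) = (u + 2)(u - 1)(u - 4) / 8
  L_2(u) = (u + 2)u(u - 4) / -9
  L_3(u) = (u + 2)u(u - 1) / 72
Then h(u) = -36·L_0(u) + 0·L_1(u) + 0·L_2(u) + 288·L_3(u).
Expanding and collecting terms gives h(u) = 5u³ - u² - 4u.
Evaluating at u = 3: h(3) = 114.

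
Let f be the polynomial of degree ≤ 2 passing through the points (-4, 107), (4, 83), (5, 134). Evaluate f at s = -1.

8

Write f(s) = as^2 + bs + c. Substituting each data point gives a linear system:
  16a - 4b + c = 107
  16a + 4b + c = 83
  25a + 5b + c = 134
Solving the system yields a = 6, b = -3, c = -1.
So f(s) = 6s^2 - 3s - 1.
Then f(-1) = 8.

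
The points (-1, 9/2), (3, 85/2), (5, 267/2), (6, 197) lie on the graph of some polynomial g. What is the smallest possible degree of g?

Divided differences on the nodes -1, 3, 5, 6:
  order 0: 9/2  85/2  267/2  197
  order 1: 19/2  91/2  127/2
  order 2: 6  6
  order 3: 0
The order-2 divided differences are all 6 (nonzero) and every higher order vanishes, so the data lies on a polynomial of degree exactly 2.

2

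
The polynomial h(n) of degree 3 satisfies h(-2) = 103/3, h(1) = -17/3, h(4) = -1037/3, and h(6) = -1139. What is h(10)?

-15497/3

Using the Lagrange interpolation formula with nodes -2, 1, 4, 6:
  L_0(n) = (n - 1)(n - 4)(n - 6) / -144
  L_1(n) = (n + 2)(n - 4)(n - 6) / 45
  L_2(n) = (n + 2)(n - 1)(n - 6) / -36
  L_3(n) = (n + 2)(n - 1)(n - 4) / 80
Then h(n) = 103/3·L_0(n) - 17/3·L_1(n) - 1037/3·L_2(n) - 1139·L_3(n).
Expanding and collecting terms gives h(n) = -5n^3 - (5/3)n^2 + 1.
Evaluating at n = 10: h(10) = -15497/3.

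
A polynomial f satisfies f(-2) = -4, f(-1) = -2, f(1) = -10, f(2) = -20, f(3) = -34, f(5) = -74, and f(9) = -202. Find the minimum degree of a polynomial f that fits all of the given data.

2

Divided differences on the nodes -2, -1, 1, 2, 3, 5, 9:
  order 0: -4  -2  -10  -20  -34  -74  -202
  order 1: 2  -4  -10  -14  -20  -32
  order 2: -2  -2  -2  -2  -2
  order 3: 0  0  0  0
  order 4: 0  0  0
  order 5: 0  0
  order 6: 0
The order-2 divided differences are all -2 (nonzero) and every higher order vanishes, so the data lies on a polynomial of degree exactly 2.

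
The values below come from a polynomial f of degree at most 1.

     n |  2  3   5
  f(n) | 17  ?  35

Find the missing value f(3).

The 2 known points determine the degree-1 polynomial uniquely.
Write f(n) = an + b. Substituting each data point gives a linear system:
  2a + b = 17
  5a + b = 35
Solving the system yields a = 6, b = 5.
So f(n) = 6n + 5.
Then f(3) = 23.

23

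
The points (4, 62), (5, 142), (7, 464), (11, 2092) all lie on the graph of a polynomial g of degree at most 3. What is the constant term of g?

Write g(s) = as^3 + bs^2 + cs + d. Substituting each data point gives a linear system:
  64a + 16b + 4c + d = 62
  125a + 25b + 5c + d = 142
  343a + 49b + 7c + d = 464
  1331a + 121b + 11c + d = 2092
Solving the system yields a = 2, b = -5, c = 3, d = 2.
So g(s) = 2s^3 - 5s^2 + 3s + 2.
The constant term is 2.

2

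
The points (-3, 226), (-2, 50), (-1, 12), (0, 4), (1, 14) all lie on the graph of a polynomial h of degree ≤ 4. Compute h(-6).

4102

Write h(s) = as^4 + bs^3 + cs^2 + ds + e. Substituting each data point gives a linear system:
  81a - 27b + 9c - 3d + e = 226
  16a - 8b + 4c - 2d + e = 50
  a - b + c - d + e = 12
  e = 4
  a + b + c + d + e = 14
Solving the system yields a = 4, b = 6, c = 5, d = -5, e = 4.
So h(s) = 4s^4 + 6s^3 + 5s^2 - 5s + 4.
Then h(-6) = 4102.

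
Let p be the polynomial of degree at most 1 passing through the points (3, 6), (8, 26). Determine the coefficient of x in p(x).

4

Write p(x) = ax + b. Substituting each data point gives a linear system:
  3a + b = 6
  8a + b = 26
Solving the system yields a = 4, b = -6.
So p(x) = 4x - 6.
The leading coefficient is 4.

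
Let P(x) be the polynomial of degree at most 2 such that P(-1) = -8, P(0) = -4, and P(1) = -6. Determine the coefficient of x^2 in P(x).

-3

Write P(x) = ax^2 + bx + c. Substituting each data point gives a linear system:
  a - b + c = -8
  c = -4
  a + b + c = -6
Solving the system yields a = -3, b = 1, c = -4.
So P(x) = -3x^2 + x - 4.
The leading coefficient is -3.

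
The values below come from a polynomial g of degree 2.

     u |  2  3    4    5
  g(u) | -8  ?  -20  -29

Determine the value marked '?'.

-13

The 3 known points determine the degree-2 polynomial uniquely.
Write g(u) = au^2 + bu + c. Substituting each data point gives a linear system:
  4a + 2b + c = -8
  16a + 4b + c = -20
  25a + 5b + c = -29
Solving the system yields a = -1, b = 0, c = -4.
So g(u) = -u^2 - 4.
Then g(3) = -13.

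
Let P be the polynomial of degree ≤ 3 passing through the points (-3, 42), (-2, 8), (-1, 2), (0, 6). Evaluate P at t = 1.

Using the Lagrange interpolation formula with nodes -3, -2, -1, 0:
  L_0(t) = (t + 2)(t + 1)t / -6
  L_1(t) = (t + 3)(t + 1)t / 2
  L_2(t) = (t + 3)(t + 2)t / -2
  L_3(t) = (t + 3)(t + 2)(t + 1) / 6
Then P(t) = 42·L_0(t) + 8·L_1(t) + 2·L_2(t) + 6·L_3(t).
Expanding and collecting terms gives P(t) = -3t^3 - 4t^2 + 3t + 6.
Evaluating at t = 1: P(1) = 2.

2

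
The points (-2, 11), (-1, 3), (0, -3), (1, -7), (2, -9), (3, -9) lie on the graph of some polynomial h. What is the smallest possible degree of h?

2

Forward differences of the values at t = -2, -1, 0, 1, 2, 3:
  h  : 11  3  -3  -7  -9  -9
  Δ  : -8  -6  -4  -2  0
  Δ^2: 2  2  2  2
  Δ^3: 0  0  0
  Δ^4: 0  0
  Δ^5: 0
The second differences are constant (2) and nonzero, while all higher differences vanish, so the minimal degree is 2.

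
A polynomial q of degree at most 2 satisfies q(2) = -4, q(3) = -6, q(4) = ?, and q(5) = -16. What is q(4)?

-10

On equispaced nodes a degree-2 polynomial has vanishing third forward difference, so
  - q(2) + 3·q(3) - 3·q(4) + q(5) = 0.
Substituting the known values and solving for q(4):
  -3·q(4) = 30
  q(4) = -10.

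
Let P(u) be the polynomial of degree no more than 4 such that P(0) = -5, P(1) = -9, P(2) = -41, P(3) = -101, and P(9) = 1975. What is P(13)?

Using the Lagrange interpolation formula with nodes 0, 1, 2, 3, 9:
  L_0(u) = (u - 1)(u - 2)(u - 3)(u - 9) / 54
  L_1(u) = u(u - 2)(u - 3)(u - 9) / -16
  L_2(u) = u(u - 1)(u - 3)(u - 9) / 14
  L_3(u) = u(u - 1)(u - 2)(u - 9) / -36
  L_4(u) = u(u - 1)(u - 2)(u - 3) / 3024
Then P(u) = -5·L_0(u) - 9·L_1(u) - 41·L_2(u) - 101·L_3(u) + 1975·L_4(u).
Expanding and collecting terms gives P(u) = u^4 - 6u^3 - 3u^2 + 4u - 5.
Evaluating at u = 13: P(13) = 14919.

14919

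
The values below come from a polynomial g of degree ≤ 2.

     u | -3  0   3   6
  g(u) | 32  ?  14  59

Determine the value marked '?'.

On equispaced nodes a degree-2 polynomial has vanishing third forward difference, so
  - g(-3) + 3·g(0) - 3·g(3) + g(6) = 0.
Substituting the known values and solving for g(0):
  3·g(0) = 15
  g(0) = 5.

5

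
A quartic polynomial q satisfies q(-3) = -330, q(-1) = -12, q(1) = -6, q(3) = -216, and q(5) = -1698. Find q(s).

Write q(s) = as^4 + bs^3 + cs^2 + ds + e. Substituting each data point gives a linear system:
  81a - 27b + 9c - 3d + e = -330
  a - b + c - d + e = -12
  a + b + c + d + e = -6
  81a + 27b + 9c + 3d + e = -216
  625a + 125b + 25c + 5d + e = -1698
Solving the system yields a = -3, b = 2, c = -3, d = 1, e = -3.
So q(s) = -3s^4 + 2s^3 - 3s^2 + s - 3.
Check: q(3) = -216. ✓

q(s) = -3s^4 + 2s^3 - 3s^2 + s - 3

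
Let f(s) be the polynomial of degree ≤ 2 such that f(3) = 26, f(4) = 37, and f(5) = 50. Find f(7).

Write f(s) = as^2 + bs + c. Substituting each data point gives a linear system:
  9a + 3b + c = 26
  16a + 4b + c = 37
  25a + 5b + c = 50
Solving the system yields a = 1, b = 4, c = 5.
So f(s) = s² + 4s + 5.
Then f(7) = 82.

82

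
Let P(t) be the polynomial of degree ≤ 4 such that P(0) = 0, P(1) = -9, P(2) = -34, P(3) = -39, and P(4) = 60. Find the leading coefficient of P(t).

Write P(t) = at^4 + bt^3 + ct^2 + dt + e. Substituting each data point gives a linear system:
  e = 0
  a + b + c + d + e = -9
  16a + 8b + 4c + 2d + e = -34
  81a + 27b + 9c + 3d + e = -39
  256a + 64b + 16c + 4d + e = 60
Solving the system yields a = 2, b = -6, c = -4, d = -1, e = 0.
So P(t) = 2t^4 - 6t^3 - 4t^2 - t.
The leading coefficient is 2.

2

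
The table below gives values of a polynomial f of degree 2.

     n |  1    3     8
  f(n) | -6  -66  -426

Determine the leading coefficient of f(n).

Write f(n) = an^2 + bn + c. Substituting each data point gives a linear system:
  a + b + c = -6
  9a + 3b + c = -66
  64a + 8b + c = -426
Solving the system yields a = -6, b = -6, c = 6.
So f(n) = -6n^2 - 6n + 6.
The leading coefficient is -6.

-6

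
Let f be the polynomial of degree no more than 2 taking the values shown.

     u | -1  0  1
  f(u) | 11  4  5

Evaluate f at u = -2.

26

Write f(u) = au^2 + bu + c. Substituting each data point gives a linear system:
  a - b + c = 11
  c = 4
  a + b + c = 5
Solving the system yields a = 4, b = -3, c = 4.
So f(u) = 4u² - 3u + 4.
Then f(-2) = 26.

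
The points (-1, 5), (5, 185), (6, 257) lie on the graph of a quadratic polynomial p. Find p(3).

Write p(s) = as^2 + bs + c. Substituting each data point gives a linear system:
  a - b + c = 5
  25a + 5b + c = 185
  36a + 6b + c = 257
Solving the system yields a = 6, b = 6, c = 5.
So p(s) = 6s^2 + 6s + 5.
Then p(3) = 77.

77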